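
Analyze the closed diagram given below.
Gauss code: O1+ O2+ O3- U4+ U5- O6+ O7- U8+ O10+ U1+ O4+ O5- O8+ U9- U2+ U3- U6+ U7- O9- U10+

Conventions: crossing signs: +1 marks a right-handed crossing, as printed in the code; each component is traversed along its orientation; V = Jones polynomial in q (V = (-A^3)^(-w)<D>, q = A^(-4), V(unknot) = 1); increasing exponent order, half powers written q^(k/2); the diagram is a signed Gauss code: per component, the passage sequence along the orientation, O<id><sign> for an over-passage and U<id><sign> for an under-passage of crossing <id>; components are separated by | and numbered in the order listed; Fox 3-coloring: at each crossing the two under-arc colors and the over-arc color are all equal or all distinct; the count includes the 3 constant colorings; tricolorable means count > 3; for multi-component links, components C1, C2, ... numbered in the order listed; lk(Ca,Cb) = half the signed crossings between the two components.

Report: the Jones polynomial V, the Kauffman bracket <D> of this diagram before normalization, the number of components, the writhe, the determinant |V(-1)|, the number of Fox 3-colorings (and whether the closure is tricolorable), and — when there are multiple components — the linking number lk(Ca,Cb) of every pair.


V = q + q^3 - q^4
<D> = -A^-10 + A^-6 + A^2 (w = +2)
1 component over 10 crossings, w = +2
9 Fox colorings among 3^10, |V(-1)| = 3: tricolorable
why: V spans 3 powers of q: at least 3 crossings in any diagram


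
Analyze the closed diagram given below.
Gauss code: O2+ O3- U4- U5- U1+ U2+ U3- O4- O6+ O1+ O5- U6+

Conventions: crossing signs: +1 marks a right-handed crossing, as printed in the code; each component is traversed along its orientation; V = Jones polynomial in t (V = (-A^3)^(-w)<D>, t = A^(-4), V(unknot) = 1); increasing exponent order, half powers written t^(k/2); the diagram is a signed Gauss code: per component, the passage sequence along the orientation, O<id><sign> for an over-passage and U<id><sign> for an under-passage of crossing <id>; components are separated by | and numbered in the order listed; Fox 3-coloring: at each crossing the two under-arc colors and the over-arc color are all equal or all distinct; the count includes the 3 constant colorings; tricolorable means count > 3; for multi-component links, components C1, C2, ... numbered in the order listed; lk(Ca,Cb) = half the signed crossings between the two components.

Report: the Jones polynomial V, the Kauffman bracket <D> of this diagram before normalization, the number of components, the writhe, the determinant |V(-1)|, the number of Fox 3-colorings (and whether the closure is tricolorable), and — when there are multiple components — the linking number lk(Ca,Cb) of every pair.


V = 1
<D> = 1 (w = 0)
1 component over 6 crossings, w = 0
3 Fox colorings among 3^6, |V(-1)| = 1: not tricolorable
why: w = 0 shifts under R1 moves; the (-A^3)^(0) factor cancels that in V


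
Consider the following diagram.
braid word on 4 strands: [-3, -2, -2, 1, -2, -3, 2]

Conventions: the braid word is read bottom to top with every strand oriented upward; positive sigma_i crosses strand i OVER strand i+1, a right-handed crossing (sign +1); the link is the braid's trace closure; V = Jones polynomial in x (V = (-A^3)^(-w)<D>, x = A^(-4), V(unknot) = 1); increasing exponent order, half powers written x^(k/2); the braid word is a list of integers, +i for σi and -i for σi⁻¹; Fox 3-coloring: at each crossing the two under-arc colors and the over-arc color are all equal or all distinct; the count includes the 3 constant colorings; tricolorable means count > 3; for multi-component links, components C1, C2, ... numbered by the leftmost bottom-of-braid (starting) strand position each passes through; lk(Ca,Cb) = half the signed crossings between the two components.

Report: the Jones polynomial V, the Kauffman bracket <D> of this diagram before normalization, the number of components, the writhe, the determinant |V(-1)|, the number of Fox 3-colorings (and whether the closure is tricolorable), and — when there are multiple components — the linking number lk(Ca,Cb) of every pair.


V(x) = -x^-6 + x^-5 - x^-4 + 2x^-3 - x^-2 + x^-1
bracket: -A^-5 + A^-1 - 2A^3 + A^7 - A^11 + A^15, w = -3
1 component, writhe -3, over 7 crossings
det 7, colorings 3 of 3^7 — not tricolorable
observation: w = -3 shifts under R1 moves; the (-A^3)^(3) factor cancels that in V


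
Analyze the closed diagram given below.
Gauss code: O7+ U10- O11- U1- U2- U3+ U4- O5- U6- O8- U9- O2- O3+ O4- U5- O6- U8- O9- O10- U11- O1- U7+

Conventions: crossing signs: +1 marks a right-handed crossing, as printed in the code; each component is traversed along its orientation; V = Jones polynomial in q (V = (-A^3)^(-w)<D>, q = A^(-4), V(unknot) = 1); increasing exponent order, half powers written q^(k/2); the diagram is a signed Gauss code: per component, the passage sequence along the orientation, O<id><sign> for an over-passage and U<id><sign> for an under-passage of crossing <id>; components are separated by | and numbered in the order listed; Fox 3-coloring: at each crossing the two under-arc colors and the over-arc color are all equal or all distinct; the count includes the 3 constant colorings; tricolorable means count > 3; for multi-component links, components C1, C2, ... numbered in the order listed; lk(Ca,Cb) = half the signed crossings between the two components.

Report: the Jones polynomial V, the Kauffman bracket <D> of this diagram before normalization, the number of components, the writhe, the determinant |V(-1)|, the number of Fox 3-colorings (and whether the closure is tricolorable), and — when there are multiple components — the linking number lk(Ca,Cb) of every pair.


Jones polynomial: V(q) = q^-11 - 2q^-10 + 2q^-9 - 3q^-8 + 2q^-7 - 2q^-6 + 2q^-5 + q^-3
<D> = -A^-9 - 2A^-1 + 2A^3 - 2A^7 + 3A^11 - 2A^15 + 2A^19 - A^23; writhe -7
components 1, writhe -7 (11 crossings)
3-colorings: 9 of 3^11, det 15 — tricolorable
note: det 15 = |V(-1)|; divisible by 3, so tricolorable


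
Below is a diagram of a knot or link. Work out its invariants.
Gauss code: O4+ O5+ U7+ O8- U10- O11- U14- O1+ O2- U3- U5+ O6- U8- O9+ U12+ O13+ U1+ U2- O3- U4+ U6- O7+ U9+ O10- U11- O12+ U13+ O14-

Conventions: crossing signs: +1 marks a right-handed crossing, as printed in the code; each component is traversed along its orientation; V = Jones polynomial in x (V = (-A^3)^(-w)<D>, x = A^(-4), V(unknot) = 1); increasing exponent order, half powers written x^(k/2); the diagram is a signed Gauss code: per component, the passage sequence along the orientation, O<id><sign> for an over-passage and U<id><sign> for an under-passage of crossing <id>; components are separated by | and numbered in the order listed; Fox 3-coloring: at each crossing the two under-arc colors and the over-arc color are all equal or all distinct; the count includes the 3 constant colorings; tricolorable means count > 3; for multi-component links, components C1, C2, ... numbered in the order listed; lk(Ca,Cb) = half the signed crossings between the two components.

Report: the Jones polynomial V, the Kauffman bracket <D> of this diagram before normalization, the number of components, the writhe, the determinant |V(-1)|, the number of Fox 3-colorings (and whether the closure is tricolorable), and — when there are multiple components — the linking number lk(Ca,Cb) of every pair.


V(x) = -x^-5 + 3x^-4 - 6x^-3 + 10x^-2 - 12x^-1 + 13 - 12x + 10x^2 - 6x^3 + 3x^4 - x^5
bracket: -A^-20 + 3A^-16 - 6A^-12 + 10A^-8 - 12A^-4 + 13 - 12A^4 + 10A^8 - 6A^12 + 3A^16 - A^20, w = 0
1 component, writhe 0, over 14 crossings
det 77, colorings 3 of 3^14 — not tricolorable
observation: w = 0 (over 14 crossings) is diagram-only; (-A^3)^(0) removes it from V


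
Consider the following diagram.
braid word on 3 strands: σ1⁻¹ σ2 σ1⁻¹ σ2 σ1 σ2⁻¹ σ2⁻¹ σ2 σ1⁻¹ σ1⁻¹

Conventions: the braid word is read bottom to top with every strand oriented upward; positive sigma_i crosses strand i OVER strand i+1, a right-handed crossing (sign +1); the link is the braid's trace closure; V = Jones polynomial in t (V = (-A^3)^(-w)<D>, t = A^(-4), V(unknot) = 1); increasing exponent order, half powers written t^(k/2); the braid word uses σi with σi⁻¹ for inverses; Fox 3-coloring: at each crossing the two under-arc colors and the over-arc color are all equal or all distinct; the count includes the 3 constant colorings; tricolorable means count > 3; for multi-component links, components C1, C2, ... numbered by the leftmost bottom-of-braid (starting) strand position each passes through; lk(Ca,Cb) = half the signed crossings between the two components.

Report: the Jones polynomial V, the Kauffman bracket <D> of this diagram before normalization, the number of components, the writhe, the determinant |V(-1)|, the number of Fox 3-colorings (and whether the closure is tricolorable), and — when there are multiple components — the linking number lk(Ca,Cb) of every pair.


V(t) = t^-5 - 2t^-4 + 3t^-3 - t^-2 + 3t^-1 - 1 + t
bracket: A^-10 - A^-6 + 3A^-2 - A^2 + 3A^6 - 2A^10 + A^14, w = -2
3 components, writhe -2, over 10 crossings
lk(C1,C2) = -1
linking number lk(C1,C3) = +1
lk(C2,C3): -1
det 12, colorings 9 of 3^10 — tricolorable
observation: det 12 = |V(-1)|; divisible by 3, so tricolorable


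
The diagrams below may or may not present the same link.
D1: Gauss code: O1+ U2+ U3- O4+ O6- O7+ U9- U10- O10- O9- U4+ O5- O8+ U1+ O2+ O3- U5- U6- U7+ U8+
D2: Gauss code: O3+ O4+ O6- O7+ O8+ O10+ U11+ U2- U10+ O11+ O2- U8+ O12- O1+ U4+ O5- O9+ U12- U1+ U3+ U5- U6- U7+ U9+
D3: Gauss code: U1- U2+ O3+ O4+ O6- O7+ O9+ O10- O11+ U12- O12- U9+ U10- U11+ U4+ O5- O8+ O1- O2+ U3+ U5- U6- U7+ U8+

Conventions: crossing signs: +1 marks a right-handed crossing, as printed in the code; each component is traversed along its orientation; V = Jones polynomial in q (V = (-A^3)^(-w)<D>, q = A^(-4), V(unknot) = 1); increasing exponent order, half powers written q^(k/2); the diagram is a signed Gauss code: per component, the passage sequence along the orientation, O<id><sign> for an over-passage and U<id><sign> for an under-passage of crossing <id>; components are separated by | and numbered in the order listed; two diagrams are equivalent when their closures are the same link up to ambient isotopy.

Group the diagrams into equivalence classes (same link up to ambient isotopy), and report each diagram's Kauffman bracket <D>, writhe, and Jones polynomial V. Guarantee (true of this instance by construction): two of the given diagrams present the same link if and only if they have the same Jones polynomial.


grouping into links: {D1, D2, D3}
V(D1) = 1  (w 0, c 10, <D> = 1)
D2 (bracket A^12; 12 crossings at w = +4): V = 1
D3 (bracket A^6; 12 crossings at w = +2): V = 1
why: one V(q) for all 3 diagrams — one class (guaranteed)


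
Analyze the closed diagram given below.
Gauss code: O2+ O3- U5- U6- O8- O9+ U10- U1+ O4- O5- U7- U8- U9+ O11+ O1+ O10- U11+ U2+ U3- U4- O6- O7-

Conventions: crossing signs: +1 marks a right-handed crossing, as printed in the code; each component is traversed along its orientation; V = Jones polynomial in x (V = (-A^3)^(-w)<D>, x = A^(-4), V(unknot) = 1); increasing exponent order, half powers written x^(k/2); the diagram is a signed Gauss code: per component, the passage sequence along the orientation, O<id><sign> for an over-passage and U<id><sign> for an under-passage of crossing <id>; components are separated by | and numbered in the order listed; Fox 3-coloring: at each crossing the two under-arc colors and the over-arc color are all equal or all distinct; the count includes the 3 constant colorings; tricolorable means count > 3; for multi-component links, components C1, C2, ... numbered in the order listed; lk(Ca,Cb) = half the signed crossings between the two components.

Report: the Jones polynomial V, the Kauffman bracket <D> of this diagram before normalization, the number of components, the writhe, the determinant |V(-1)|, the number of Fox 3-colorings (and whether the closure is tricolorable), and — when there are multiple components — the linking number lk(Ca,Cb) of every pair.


V(x) = -x^-4 + x^-3 + x^-1
bracket: -A^-5 - A^3 + A^7, w = -3
1 component, writhe -3, over 11 crossings
det 3, colorings 9 of 3^11 — tricolorable
observation: the span of V is 3, forcing >= 3 crossings in any diagram


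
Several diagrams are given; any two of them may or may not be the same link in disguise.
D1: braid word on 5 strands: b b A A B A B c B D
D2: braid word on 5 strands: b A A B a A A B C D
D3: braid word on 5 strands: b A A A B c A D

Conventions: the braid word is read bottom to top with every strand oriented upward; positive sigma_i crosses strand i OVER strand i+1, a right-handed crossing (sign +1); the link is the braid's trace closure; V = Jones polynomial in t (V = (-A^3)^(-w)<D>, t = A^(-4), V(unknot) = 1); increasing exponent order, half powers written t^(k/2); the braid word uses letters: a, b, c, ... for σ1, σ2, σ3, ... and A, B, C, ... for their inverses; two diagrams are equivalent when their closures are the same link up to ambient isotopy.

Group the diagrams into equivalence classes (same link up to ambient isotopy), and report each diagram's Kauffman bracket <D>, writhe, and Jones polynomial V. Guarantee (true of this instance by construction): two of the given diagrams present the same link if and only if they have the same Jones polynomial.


grouping into links: {D1, D2, D3}
V(D1) = -t^-4 + t^-3 + t^-1  (w -4, c 10, <D> = A^-8 + 1 - A^4)
V(D2) = -t^-4 + t^-3 + t^-1  [10 crossings, <D> = A^-14 + A^-6 - A^-2, w = -6]
V(D3) = -t^-4 + t^-3 + t^-1  (w -4, c 8, <D> = A^-8 + 1 - A^4)
key observation: all 3 diagrams share one V(t), hence one class


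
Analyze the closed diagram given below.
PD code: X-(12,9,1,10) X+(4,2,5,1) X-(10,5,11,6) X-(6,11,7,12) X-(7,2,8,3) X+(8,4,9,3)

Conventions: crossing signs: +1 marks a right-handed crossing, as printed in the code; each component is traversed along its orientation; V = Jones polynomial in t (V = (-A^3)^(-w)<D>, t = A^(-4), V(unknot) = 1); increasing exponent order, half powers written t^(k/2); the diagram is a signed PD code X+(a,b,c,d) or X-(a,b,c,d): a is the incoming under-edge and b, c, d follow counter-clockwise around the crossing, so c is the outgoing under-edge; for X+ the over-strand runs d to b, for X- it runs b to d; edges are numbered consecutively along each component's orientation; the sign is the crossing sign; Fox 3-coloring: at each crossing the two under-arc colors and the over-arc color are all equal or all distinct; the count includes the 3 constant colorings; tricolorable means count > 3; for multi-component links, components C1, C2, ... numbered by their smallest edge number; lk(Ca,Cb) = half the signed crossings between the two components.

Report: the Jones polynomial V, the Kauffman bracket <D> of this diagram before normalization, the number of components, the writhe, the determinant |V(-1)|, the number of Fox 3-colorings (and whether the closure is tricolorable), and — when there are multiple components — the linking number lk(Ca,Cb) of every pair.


Jones polynomial: V(t) = -t^-4 + t^-3 + t^-1
<D> = A^-2 + A^6 - A^10; writhe -2
components 1, writhe -2 (6 crossings)
3-colorings: 9 of 3^6, det 3 — tricolorable
note: w = -2 (over 6 crossings) is diagram-only; (-A^3)^(2) removes it from V


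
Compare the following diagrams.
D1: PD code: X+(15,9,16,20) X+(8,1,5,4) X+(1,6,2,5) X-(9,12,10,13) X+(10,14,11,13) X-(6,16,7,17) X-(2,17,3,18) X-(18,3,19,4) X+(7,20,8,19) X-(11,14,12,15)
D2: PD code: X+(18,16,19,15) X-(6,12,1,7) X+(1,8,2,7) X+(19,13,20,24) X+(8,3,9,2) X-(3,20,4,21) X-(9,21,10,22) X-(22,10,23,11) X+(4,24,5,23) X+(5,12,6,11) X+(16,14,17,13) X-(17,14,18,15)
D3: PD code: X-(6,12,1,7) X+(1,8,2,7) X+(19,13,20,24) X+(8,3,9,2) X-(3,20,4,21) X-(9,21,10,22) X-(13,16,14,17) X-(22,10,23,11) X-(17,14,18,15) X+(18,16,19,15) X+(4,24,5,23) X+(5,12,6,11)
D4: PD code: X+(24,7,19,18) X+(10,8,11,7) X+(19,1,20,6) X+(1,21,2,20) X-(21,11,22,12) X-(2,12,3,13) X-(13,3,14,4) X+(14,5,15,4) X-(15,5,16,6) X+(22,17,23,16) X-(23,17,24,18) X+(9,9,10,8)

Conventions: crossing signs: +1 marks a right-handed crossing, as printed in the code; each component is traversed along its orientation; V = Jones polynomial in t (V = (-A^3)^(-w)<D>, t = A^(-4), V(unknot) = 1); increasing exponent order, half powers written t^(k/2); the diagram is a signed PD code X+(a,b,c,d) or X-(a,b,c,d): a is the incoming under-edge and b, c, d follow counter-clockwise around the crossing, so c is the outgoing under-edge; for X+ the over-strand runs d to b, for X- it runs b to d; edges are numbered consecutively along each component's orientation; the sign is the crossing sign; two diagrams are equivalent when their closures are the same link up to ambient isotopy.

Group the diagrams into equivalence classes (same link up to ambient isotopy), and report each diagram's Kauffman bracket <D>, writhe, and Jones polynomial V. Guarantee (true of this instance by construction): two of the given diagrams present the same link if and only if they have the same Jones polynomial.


equivalence classes: {D1, D2, D3, D4}
D1 (bracket A^-8 + 2 + A^8; 10 crossings at w = 0): V = t^-2 + 2 + t^2
D2 (bracket A^-2 + 2A^6 + A^14; 12 crossings at w = +2): V = t^-2 + 2 + t^2
V(D3) = t^-2 + 2 + t^2  [12 crossings, <D> = A^-8 + 2 + A^8, w = 0]
V(D4) = t^-2 + 2 + t^2  (w +2, c 12, <D> = A^-2 + 2A^6 + A^14)
key observation: all 4 diagrams share one V(t), hence one class


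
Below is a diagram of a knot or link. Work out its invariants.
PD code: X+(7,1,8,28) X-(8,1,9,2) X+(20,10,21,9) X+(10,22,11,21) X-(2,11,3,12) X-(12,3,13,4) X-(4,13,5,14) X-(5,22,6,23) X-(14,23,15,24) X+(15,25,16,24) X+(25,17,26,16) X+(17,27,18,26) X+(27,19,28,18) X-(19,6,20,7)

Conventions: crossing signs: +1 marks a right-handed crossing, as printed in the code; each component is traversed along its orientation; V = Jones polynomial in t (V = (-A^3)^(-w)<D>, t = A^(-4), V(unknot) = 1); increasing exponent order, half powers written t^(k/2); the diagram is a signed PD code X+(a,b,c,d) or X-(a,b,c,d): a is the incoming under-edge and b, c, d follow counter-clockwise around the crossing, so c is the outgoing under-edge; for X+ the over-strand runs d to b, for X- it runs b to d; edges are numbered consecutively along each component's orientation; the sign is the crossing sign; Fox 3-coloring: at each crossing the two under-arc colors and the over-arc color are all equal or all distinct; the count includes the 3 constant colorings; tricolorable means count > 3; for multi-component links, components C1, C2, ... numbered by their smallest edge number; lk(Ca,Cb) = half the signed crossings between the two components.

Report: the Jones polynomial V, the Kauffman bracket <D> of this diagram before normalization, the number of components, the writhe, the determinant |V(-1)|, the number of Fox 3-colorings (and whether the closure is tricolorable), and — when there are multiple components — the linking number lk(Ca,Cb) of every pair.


V(t) = -t^-3 + t^-2 - t^-1 + 3 - t + t^2 - t^3
bracket: -A^-12 + A^-8 - A^-4 + 3 - A^4 + A^8 - A^12, w = 0
1 component, writhe 0, over 14 crossings
det 9, colorings 27 of 3^14 — tricolorable
observation: det 9 = |V(-1)|; divisible by 3, so tricolorable


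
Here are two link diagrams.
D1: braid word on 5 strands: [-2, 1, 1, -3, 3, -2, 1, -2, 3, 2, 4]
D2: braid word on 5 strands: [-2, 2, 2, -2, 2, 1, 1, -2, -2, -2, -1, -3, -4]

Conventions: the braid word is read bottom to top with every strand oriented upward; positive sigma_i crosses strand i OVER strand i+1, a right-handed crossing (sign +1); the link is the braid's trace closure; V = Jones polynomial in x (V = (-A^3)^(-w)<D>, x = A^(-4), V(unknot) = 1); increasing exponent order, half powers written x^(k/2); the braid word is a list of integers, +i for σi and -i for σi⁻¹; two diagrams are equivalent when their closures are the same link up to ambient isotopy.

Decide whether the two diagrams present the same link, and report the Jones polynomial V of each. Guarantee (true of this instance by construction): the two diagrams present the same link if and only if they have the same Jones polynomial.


same link: no
V(D1) = -x^(-3/2) + x^(-1/2) - 2x^(1/2) + x^(3/2) - 2x^(5/2) + x^(7/2)  [11 crossings, <D> = -A^-5 + 2A^-1 - A^3 + 2A^7 - A^11 + A^15, w = +3]
V(D2) = x^(-7/2) - 2x^(-5/2) + x^(-3/2) - 2x^(-1/2) + x^(1/2) - x^(3/2)  [13 crossings, <D> = A^-15 - A^-11 + 2A^-7 - A^-3 + 2A - A^5, w = -3]
insight: comparing 2 Jones polynomials yields 2 groups


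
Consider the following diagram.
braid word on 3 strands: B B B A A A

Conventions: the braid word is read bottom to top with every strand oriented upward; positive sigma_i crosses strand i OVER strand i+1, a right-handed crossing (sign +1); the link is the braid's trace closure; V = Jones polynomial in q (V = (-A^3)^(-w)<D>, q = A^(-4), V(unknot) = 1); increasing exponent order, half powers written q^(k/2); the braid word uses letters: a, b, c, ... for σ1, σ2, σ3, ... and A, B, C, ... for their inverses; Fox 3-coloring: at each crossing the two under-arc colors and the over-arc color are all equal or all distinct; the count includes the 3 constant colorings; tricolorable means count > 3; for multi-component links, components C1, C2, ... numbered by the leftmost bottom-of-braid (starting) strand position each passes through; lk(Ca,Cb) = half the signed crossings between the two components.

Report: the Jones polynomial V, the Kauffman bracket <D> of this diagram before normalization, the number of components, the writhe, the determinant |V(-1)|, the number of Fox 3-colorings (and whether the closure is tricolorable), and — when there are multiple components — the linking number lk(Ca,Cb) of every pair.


V = q^-8 - 2q^-7 + q^-6 - 2q^-5 + 2q^-4 + q^-2
<D> = A^-10 + 2A^-2 - 2A^2 + A^6 - 2A^10 + A^14 (w = -6)
1 component over 6 crossings, w = -6
27 Fox colorings among 3^6, |V(-1)| = 9: tricolorable
why: w = -6 shifts under R1 moves; the (-A^3)^(6) factor cancels that in V


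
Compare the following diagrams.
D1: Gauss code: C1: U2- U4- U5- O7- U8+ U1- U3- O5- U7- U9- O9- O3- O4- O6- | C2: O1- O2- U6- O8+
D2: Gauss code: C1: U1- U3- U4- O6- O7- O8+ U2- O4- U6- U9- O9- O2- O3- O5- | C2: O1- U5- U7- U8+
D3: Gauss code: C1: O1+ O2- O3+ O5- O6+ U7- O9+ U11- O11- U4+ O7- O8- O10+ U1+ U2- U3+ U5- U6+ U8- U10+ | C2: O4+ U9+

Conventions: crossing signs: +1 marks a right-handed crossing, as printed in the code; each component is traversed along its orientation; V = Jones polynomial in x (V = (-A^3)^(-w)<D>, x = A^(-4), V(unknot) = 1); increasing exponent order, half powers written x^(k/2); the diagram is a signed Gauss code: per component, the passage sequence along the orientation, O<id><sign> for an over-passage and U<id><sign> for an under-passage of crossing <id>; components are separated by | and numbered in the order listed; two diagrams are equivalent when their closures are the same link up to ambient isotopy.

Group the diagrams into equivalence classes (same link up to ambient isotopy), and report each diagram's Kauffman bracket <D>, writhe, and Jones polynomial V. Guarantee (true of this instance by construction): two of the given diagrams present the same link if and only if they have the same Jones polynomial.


grouping into links: {D1, D2} | {D3}
V(D1) = x^(-13/2) - x^(-11/2) + x^(-9/2) - 2x^(-7/2) - x^(-3/2)  (w -7, c 9, <D> = A^-15 + 2A^-7 - A^-3 + A - A^5)
V(D2) = x^(-13/2) - x^(-11/2) + x^(-9/2) - 2x^(-7/2) - x^(-3/2)  [9 crossings, <D> = A^-15 + 2A^-7 - A^-3 + A - A^5, w = -7]
V(D3) = -x^(1/2) - x^(5/2)  (w +1, c 11, <D> = A^-7 + A)
key observation: comparing 3 Jones polynomials yields 2 groups


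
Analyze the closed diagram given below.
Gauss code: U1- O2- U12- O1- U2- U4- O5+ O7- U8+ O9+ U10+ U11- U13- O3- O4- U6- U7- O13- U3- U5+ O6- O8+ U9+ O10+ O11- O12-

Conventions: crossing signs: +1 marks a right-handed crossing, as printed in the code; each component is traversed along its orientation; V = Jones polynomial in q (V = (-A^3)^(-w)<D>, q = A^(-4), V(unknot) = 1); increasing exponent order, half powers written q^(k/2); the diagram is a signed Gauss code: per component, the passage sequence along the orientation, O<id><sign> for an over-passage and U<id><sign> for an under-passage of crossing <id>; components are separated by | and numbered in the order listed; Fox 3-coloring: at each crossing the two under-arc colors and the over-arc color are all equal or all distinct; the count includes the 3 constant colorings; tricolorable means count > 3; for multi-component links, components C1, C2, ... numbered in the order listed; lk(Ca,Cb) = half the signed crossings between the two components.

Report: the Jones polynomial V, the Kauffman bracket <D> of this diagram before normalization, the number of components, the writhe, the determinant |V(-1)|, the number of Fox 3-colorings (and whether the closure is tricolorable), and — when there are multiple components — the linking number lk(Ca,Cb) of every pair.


V = q^-9 - 2q^-8 + 2q^-7 - 4q^-6 + 4q^-5 - 4q^-4 + 5q^-3 - 2q^-2 + 2q^-1 - 1
<D> = A^-15 - 2A^-11 + 2A^-7 - 5A^-3 + 4A - 4A^5 + 4A^9 - 2A^13 + 2A^17 - A^21 (w = -5)
1 component over 13 crossings, w = -5
27 Fox colorings among 3^13, |V(-1)| = 27: tricolorable
why: w = -5 (over 13 crossings) is diagram-only; (-A^3)^(5) removes it from V


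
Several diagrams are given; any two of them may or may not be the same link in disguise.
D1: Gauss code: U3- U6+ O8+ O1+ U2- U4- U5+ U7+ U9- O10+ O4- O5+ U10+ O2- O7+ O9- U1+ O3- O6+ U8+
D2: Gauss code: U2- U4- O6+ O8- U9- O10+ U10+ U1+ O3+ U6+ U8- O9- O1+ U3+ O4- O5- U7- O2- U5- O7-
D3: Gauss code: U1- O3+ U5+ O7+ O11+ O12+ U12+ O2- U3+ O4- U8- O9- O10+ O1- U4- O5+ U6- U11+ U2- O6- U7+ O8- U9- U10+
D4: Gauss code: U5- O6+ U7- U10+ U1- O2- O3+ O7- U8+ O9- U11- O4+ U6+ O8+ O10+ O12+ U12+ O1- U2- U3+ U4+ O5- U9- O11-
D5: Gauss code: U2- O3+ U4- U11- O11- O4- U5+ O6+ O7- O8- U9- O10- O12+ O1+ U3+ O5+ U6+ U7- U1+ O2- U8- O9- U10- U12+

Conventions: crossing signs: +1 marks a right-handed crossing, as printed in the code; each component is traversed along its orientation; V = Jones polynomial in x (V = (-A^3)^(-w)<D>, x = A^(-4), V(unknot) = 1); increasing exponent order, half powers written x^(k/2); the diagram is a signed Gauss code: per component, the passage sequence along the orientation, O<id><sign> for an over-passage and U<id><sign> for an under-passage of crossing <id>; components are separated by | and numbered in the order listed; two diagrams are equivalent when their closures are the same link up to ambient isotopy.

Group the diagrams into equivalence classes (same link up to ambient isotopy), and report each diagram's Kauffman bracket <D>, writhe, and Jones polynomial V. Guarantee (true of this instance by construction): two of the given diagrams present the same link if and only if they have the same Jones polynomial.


grouping into links: {D1} | {D2} | {D3, D4, D5}
V(D1) = 1  (w +2, c 10, <D> = A^6)
D2 (bracket A^-2 + A^6 - A^10; 10 crossings at w = -2): V = -x^-4 + x^-3 + x^-1
V(D3) = -x^-3 + 2x^-2 - 2x^-1 + 3 - 2x + 2x^2 - x^3  [12 crossings, <D> = -A^-12 + 2A^-8 - 2A^-4 + 3 - 2A^4 + 2A^8 - A^12, w = 0]
V(D4) = -x^-3 + 2x^-2 - 2x^-1 + 3 - 2x + 2x^2 - x^3  (w 0, c 12, <D> = -A^-12 + 2A^-8 - 2A^-4 + 3 - 2A^4 + 2A^8 - A^12)
V(D5) = -x^-3 + 2x^-2 - 2x^-1 + 3 - 2x + 2x^2 - x^3  (w -2, c 12, <D> = -A^-18 + 2A^-14 - 2A^-10 + 3A^-6 - 2A^-2 + 2A^2 - A^6)
why: V(x) takes 3 values over 5 diagrams, fixing the grouping


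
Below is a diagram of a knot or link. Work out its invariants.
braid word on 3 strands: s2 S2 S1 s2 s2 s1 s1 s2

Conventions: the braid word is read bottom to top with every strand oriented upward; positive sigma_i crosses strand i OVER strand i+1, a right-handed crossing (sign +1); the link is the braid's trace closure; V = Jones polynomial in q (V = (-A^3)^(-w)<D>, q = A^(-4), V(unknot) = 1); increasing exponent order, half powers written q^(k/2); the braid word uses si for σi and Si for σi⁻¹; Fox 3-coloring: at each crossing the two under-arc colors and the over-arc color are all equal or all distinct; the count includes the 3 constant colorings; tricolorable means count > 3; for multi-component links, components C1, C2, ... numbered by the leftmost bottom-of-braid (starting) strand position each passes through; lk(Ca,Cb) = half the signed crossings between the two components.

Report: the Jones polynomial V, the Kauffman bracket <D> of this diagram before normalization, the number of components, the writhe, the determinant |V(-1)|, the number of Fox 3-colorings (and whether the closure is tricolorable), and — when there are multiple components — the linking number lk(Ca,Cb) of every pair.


V(q) = q - q^2 + 2q^3 - q^4 + q^5 - q^6
bracket: -A^-12 + A^-8 - A^-4 + 2 - A^4 + A^8, w = +4
1 component, writhe +4, over 8 crossings
det 7, colorings 3 of 3^8 — not tricolorable
observation: w = +4 shifts under R1 moves; the (-A^3)^(-4) factor cancels that in V


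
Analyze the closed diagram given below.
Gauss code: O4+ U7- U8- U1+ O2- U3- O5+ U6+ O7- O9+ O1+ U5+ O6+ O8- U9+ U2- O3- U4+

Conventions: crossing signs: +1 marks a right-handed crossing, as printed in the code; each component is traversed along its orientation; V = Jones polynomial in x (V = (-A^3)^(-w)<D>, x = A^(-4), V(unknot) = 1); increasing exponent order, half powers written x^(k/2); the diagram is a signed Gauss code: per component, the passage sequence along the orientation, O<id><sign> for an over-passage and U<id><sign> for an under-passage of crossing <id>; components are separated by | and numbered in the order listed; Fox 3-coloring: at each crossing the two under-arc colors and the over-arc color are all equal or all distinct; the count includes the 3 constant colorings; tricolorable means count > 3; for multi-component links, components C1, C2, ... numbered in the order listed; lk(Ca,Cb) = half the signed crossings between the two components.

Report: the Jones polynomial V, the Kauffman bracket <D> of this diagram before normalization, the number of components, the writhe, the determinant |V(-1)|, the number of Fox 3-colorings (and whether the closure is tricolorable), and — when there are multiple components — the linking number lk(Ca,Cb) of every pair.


V = -x^-3 + x^-2 - x^-1 + 3 - x + x^2 - x^3
<D> = A^-9 - A^-5 + A^-1 - 3A^3 + A^7 - A^11 + A^15 (w = +1)
1 component over 9 crossings, w = +1
27 Fox colorings among 3^9, |V(-1)| = 9: tricolorable
why: |V(-1)| = 9: so tricolorable, since 3 divides 9


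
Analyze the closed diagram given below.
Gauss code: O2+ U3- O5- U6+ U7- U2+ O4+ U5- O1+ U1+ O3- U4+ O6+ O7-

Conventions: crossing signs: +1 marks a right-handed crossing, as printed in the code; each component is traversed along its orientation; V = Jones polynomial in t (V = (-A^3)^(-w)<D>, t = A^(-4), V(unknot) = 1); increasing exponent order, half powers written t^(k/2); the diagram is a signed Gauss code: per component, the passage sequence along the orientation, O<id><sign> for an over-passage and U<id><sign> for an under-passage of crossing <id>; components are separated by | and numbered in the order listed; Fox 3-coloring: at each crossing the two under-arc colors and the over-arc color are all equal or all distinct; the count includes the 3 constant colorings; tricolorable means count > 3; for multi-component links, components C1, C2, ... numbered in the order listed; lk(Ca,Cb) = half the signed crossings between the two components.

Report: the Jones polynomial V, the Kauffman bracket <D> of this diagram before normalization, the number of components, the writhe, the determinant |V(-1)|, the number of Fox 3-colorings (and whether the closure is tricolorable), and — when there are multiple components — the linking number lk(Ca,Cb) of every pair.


V = t^-2 - t^-1 + 1 - t + t^2
<D> = -A^-5 + A^-1 - A^3 + A^7 - A^11 (w = +1)
1 component over 7 crossings, w = +1
3 Fox colorings among 3^7, |V(-1)| = 5: not tricolorable
why: palindromic: swapping t for 1/t fixes V


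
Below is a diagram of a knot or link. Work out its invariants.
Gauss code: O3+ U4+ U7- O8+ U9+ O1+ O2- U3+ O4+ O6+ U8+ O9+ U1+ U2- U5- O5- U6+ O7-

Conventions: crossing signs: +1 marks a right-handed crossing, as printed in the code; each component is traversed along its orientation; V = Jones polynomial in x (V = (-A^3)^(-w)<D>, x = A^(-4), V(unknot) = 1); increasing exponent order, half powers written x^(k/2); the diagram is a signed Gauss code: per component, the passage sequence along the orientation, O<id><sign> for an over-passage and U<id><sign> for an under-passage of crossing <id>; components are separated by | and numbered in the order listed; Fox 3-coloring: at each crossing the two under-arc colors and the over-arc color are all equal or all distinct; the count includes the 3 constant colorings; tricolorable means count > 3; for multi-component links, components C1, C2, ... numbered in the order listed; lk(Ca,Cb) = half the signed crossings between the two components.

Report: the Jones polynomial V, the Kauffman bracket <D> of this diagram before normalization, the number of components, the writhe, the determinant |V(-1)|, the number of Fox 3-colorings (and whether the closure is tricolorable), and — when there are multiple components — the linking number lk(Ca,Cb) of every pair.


V(x) = x - x^2 + 2x^3 - x^4 + x^5 - x^6
bracket: A^-15 - A^-11 + A^-7 - 2A^-3 + A - A^5, w = +3
1 component, writhe +3, over 9 crossings
det 7, colorings 3 of 3^9 — not tricolorable
observation: w = +3 (over 9 crossings) is diagram-only; (-A^3)^(-3) removes it from V


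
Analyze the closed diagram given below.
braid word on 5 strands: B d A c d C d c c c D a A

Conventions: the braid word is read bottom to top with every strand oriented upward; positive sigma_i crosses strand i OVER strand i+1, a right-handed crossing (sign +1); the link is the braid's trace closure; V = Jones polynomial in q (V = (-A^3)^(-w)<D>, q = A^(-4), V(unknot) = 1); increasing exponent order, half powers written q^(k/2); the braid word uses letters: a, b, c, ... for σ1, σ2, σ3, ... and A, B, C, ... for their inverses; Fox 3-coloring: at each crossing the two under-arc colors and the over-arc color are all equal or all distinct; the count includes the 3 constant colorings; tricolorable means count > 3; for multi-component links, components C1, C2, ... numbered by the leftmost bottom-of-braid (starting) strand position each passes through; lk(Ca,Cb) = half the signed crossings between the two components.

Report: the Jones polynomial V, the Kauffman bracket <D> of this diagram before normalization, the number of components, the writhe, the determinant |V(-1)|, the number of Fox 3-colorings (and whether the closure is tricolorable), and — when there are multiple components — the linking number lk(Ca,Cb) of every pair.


V = -q^(3/2) + q^(5/2) - 2q^(7/2) + 2q^(9/2) - 2q^(11/2) + q^(13/2) - q^(15/2)
<D> = A^-21 - A^-17 + 2A^-13 - 2A^-9 + 2A^-5 - A^-1 + A^3 (w = +3)
2 components over 13 crossings, w = +3
lk(C1,C2): +3
3 Fox colorings among 3^13, |V(-1)| = 10: not tricolorable
why: |V(-1)| = 10: so not tricolorable, since 3 does not divide 10


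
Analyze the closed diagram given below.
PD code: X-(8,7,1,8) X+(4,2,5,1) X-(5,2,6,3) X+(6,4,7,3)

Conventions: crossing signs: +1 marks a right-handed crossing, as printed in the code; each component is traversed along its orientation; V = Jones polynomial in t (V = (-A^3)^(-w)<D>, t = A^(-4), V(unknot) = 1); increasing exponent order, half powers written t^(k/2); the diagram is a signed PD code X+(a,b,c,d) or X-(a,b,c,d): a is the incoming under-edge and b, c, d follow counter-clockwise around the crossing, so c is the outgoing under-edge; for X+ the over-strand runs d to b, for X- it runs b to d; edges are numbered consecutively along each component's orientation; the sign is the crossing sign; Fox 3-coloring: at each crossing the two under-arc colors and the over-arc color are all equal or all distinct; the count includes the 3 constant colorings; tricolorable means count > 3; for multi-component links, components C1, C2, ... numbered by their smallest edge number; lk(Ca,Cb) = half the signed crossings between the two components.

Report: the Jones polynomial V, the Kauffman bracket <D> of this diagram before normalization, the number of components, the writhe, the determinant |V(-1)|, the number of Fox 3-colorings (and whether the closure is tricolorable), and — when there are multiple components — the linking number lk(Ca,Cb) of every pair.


Jones polynomial: V(t) = 1
<D> = 1; writhe 0
components 1, writhe 0 (4 crossings)
3-colorings: 3 of 3^4, det 1 — not tricolorable
note: det 1 = |V(-1)|; not divisible by 3, so not tricolorable


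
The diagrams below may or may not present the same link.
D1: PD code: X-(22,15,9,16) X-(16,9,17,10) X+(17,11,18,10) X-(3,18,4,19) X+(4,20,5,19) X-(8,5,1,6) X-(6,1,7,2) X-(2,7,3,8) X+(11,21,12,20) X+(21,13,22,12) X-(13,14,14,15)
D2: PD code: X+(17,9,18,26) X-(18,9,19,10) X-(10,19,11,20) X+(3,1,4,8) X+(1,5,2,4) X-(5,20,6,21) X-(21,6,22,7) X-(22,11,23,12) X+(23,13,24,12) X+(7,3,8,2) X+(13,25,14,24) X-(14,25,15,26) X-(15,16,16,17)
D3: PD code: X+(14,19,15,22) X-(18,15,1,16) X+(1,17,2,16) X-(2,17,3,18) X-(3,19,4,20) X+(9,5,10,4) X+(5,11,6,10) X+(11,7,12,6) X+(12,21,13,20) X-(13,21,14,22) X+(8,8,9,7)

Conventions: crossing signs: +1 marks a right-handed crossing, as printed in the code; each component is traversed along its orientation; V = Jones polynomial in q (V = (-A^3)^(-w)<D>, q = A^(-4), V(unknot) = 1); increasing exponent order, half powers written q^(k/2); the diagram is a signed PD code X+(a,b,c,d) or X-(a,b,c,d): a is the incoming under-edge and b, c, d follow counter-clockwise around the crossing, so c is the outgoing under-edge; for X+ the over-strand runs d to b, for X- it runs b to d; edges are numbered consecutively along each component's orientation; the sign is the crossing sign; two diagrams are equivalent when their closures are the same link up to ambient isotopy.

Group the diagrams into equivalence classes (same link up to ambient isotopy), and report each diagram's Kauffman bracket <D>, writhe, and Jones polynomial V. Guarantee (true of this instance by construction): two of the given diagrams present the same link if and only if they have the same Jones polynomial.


equivalence classes: {D1} | {D2} | {D3}
D1 (bracket A^-7 + A^-3 + A - A^9; 11 crossings at w = -3): V = q^(-9/2) - q^(-5/2) - q^(-3/2) - q^(-1/2)
V(D2) = -q^(-3/2) - 2q^(1/2) + q^(3/2) - q^(5/2) + q^(7/2)  [13 crossings, <D> = -A^-17 + A^-13 - A^-9 + 2A^-5 + A^3, w = -1]
V(D3) = -q^(1/2) - q^(3/2) - q^(5/2) + q^(9/2)  (w +3, c 11, <D> = -A^-9 + A^-1 + A^3 + A^7)
observation: comparing 3 Jones polynomials yields 3 groups


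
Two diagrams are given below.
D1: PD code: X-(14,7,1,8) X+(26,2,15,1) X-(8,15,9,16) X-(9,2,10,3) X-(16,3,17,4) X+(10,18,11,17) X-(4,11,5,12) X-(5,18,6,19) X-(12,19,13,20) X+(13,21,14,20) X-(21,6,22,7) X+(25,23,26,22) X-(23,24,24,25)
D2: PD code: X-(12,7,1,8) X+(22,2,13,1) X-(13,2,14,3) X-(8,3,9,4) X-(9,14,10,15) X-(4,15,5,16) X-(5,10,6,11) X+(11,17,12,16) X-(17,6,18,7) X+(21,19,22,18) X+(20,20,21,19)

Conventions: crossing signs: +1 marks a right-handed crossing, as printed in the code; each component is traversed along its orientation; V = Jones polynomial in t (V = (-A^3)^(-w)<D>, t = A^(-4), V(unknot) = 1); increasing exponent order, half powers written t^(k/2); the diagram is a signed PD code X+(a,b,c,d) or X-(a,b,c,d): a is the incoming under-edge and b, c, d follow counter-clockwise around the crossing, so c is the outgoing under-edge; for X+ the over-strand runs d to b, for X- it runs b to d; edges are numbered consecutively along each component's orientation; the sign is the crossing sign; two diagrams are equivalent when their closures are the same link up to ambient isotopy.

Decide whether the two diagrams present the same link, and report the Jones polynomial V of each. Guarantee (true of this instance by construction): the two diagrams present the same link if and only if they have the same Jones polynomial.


equivalent: yes
D1 (bracket A^-9 + 2A^-1 - A^3 + A^7 - A^11; 13 crossings at w = -5): V = t^(-13/2) - t^(-11/2) + t^(-9/2) - 2t^(-7/2) - t^(-3/2)
V(D2) = t^(-13/2) - t^(-11/2) + t^(-9/2) - 2t^(-7/2) - t^(-3/2)  (w -3, c 11, <D> = A^-3 + 2A^5 - A^9 + A^13 - A^17)
key observation: all 2 diagrams share one V(t), hence one class
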